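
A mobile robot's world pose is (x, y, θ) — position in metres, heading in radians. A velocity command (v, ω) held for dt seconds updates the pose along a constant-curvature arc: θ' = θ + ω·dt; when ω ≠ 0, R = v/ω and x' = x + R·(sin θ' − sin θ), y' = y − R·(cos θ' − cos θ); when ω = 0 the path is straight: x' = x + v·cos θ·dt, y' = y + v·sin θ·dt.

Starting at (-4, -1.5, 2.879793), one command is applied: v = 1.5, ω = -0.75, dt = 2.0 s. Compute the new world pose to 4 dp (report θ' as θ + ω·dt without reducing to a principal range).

(-5.4460, 0.8115, 1.3798)

θ' = 2.8798 + -0.75·2.0 = 1.3798
R = v/ω = 1.5/-0.75 = -2.0000
x' = -4 + -2.0000·(sin 1.3798 − sin 2.8798) = -5.4460
y' = -1.5 − -2.0000·(cos 1.3798 − cos 2.8798) = 0.8115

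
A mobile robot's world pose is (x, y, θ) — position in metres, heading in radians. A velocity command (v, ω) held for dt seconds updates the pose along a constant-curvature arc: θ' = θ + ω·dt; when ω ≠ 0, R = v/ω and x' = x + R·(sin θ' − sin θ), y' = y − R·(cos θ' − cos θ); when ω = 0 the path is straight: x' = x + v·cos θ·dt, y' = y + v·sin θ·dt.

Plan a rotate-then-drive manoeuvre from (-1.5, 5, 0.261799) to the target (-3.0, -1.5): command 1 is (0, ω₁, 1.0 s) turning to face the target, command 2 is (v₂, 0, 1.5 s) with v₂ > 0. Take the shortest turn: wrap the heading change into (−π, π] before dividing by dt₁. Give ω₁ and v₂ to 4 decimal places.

ω₁ = -2.0594, v₂ = 4.4472

heading to target = atan2(-1.5−5, -3−-1.5) = -1.7976
Δθ = wrap(-1.7976 − 0.2618) = -2.0594; ω₁ = Δθ/dt₁ = -2.0594
distance = √((-3−-1.5)² + (-1.5−5)²) = 6.6708; v₂ = distance/dt₂ = 4.4472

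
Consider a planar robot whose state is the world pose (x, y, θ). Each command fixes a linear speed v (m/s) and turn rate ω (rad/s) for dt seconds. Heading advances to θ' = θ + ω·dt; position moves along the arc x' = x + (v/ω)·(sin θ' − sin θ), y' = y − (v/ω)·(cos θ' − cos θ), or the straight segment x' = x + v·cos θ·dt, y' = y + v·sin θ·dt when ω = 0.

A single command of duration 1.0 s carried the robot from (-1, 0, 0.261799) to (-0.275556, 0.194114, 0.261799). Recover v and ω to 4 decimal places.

Δθ = 0.261799 − 0.261799 = 0.000000
ω = Δθ/dt = 0.000000/1.0 = 0.0000
ω = 0 → v = (Δx·cos θ + Δy·sin θ)/dt = 0.7500

v = 0.7500, ω = 0.0000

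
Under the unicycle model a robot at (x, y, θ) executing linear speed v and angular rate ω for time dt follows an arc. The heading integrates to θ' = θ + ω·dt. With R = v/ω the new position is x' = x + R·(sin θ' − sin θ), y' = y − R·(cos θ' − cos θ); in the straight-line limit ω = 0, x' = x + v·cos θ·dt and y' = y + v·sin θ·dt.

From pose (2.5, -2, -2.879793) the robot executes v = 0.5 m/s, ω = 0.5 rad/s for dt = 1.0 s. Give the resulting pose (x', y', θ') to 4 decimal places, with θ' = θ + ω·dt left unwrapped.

(2.0686, -2.2423, -2.3798)

θ' = -2.8798 + 0.5·1.0 = -2.3798
R = v/ω = 0.5/0.5 = 1.0000
x' = 2.5 + 1.0000·(sin -2.3798 − sin -2.8798) = 2.0686
y' = -2 − 1.0000·(cos -2.3798 − cos -2.8798) = -2.2423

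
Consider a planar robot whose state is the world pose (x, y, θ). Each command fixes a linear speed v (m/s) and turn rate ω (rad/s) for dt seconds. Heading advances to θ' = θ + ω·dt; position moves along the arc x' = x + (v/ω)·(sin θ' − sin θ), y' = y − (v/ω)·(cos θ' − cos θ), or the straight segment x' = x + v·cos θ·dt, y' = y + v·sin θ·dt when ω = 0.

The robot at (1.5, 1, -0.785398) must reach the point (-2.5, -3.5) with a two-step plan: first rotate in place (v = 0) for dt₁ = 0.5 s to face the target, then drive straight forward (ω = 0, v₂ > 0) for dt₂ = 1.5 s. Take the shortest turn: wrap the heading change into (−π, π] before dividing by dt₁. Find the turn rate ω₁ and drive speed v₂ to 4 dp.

heading to target = atan2(-3.5−1, -2.5−1.5) = -2.2974
Δθ = wrap(-2.2974 − -0.7854) = -1.5120; ω₁ = Δθ/dt₁ = -3.0241
distance = √((-2.5−1.5)² + (-3.5−1)²) = 6.0208; v₂ = distance/dt₂ = 4.0139

ω₁ = -3.0241, v₂ = 4.0139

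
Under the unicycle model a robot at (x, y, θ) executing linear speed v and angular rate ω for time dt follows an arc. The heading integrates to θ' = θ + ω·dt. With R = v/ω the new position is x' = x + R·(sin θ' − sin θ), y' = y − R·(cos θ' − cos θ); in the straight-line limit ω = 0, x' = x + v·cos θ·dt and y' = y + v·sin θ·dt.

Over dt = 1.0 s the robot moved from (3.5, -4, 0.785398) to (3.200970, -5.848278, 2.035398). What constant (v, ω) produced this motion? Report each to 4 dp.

Δθ = 2.035398 − 0.785398 = 1.250000
ω = Δθ/dt = 1.250000/1.0 = 1.2500
R = −Δy/(cos θ' − cos θ) = -1.6000
v = R·ω = -1.6000·1.2500 = -2.0000

v = -2.0000, ω = 1.2500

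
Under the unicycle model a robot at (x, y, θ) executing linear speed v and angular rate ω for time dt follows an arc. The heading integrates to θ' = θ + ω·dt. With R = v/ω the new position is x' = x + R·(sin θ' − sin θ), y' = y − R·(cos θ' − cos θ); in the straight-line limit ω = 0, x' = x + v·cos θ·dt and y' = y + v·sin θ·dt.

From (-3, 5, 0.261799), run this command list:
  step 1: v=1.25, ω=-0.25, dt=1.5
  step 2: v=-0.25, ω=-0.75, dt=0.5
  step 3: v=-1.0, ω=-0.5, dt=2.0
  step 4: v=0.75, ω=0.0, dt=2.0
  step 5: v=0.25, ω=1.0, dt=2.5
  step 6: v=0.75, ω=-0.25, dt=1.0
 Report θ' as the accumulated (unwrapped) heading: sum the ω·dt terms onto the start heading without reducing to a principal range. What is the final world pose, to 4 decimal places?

(-1.2574, 5.7495, 0.7618)

step 1: θ'=-0.1132 (R=-5.0000) → pose (-1.1411, 5.1384, -0.1132)
step 2: θ'=-0.4882 (R=0.3333) → pose (-1.2598, 5.1752, -0.4882)
step 3: θ'=-1.4882 (R=2.0000) → pose (-2.3149, 6.7765, -1.4882)
step 4: θ'=-1.4882 (straight) → pose (-2.1912, 5.2816, -1.4882)
step 5: θ'=1.0118 (R=0.2500) → pose (-1.7301, 5.1697, 1.0118)
step 6: θ'=0.7618 (R=-3.0000) → pose (-1.2574, 5.7495, 0.7618)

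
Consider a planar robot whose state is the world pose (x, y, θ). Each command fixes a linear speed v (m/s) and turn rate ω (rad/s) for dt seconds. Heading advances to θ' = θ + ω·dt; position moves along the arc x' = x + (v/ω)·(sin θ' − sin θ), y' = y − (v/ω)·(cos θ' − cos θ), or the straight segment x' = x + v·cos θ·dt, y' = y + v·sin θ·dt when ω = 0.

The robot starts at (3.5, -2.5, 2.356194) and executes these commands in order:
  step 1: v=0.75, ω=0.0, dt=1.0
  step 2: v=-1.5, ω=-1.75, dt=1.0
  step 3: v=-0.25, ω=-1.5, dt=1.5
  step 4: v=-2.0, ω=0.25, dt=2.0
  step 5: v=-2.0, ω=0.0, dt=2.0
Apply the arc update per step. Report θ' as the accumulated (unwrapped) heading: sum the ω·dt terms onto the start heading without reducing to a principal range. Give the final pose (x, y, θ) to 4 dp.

(0.2373, 4.4064, -1.1438)

step 1: θ'=2.3562 (straight) → pose (2.9697, -1.9697, 2.3562)
step 2: θ'=0.6062 (R=0.8571) → pose (2.8519, -3.2802, 0.6062)
step 3: θ'=-1.6438 (R=0.1667) → pose (2.5908, -3.1311, -1.6438)
step 4: θ'=-1.1438 (R=-8.0000) → pose (1.8938, 0.7656, -1.1438)
step 5: θ'=-1.1438 (straight) → pose (0.2373, 4.4064, -1.1438)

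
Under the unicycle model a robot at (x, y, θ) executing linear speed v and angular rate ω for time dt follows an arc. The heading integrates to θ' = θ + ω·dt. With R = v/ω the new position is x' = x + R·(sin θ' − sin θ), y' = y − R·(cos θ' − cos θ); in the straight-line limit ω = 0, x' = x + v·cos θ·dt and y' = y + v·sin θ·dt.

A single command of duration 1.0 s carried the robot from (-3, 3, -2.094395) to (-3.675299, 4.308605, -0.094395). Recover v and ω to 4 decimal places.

Δθ = -0.094395 − -2.094395 = 2.000000
ω = Δθ/dt = 2.000000/1.0 = 2.0000
R = −Δy/(cos θ' − cos θ) = -0.8750
v = R·ω = -0.8750·2.0000 = -1.7500

v = -1.7500, ω = 2.0000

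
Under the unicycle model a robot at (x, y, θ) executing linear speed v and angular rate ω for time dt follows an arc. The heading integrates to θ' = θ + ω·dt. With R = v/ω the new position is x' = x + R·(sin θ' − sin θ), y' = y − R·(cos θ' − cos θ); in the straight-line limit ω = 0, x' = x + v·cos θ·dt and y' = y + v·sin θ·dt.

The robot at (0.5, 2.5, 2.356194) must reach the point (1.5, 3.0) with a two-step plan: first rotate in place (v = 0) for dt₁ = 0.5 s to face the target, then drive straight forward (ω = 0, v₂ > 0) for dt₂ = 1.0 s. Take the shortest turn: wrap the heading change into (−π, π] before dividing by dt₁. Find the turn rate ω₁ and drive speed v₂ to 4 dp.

heading to target = atan2(3−2.5, 1.5−0.5) = 0.4636
Δθ = wrap(0.4636 − 2.3562) = -1.8925; ω₁ = Δθ/dt₁ = -3.7851
distance = √((1.5−0.5)² + (3−2.5)²) = 1.1180; v₂ = distance/dt₂ = 1.1180

ω₁ = -3.7851, v₂ = 1.1180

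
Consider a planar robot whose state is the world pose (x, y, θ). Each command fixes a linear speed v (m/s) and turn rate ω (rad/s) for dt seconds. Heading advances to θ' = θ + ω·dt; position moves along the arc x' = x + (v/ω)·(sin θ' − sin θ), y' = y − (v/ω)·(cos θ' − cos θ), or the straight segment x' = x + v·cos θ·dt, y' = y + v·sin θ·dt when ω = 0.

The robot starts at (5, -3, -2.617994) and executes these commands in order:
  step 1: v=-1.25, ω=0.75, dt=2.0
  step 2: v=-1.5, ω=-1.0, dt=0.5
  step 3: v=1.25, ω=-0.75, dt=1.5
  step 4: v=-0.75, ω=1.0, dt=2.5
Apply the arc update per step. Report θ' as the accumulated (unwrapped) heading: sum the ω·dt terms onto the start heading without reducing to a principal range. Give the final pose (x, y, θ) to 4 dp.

step 1: θ'=-1.1180 (R=-1.6667) → pose (5.6654, -0.8275, -1.1180)
step 2: θ'=-1.6180 (R=1.5000) → pose (5.5159, -0.1005, -1.6180)
step 3: θ'=-2.7430 (R=-1.6667) → pose (4.4980, -1.5579, -2.7430)
step 4: θ'=-0.2430 (R=-0.7500) → pose (4.3873, -0.1387, -0.2430)

(4.3873, -0.1387, -0.2430)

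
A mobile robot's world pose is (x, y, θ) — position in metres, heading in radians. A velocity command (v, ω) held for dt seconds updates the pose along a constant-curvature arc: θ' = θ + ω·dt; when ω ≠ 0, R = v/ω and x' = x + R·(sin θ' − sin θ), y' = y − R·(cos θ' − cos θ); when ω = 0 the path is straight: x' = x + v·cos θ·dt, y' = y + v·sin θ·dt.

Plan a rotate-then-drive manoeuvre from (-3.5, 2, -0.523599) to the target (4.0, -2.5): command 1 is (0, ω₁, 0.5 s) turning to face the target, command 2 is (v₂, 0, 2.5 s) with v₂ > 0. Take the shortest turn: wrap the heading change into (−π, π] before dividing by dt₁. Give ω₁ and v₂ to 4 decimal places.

heading to target = atan2(-2.5−2, 4−-3.5) = -0.5404
Δθ = wrap(-0.5404 − -0.5236) = -0.0168; ω₁ = Δθ/dt₁ = -0.0336
distance = √((4−-3.5)² + (-2.5−2)²) = 8.7464; v₂ = distance/dt₂ = 3.4986

ω₁ = -0.0336, v₂ = 3.4986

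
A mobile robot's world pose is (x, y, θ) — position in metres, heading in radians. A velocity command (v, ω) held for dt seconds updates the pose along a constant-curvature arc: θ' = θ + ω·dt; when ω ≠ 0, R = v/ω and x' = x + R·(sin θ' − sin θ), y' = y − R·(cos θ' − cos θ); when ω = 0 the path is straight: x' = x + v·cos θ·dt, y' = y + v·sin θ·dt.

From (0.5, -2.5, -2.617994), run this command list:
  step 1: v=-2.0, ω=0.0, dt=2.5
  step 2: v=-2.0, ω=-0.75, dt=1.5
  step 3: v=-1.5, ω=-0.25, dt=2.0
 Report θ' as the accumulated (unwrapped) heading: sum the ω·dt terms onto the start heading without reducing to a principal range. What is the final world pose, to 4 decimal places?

(9.6285, -2.3438, -4.2430)

step 1: θ'=-2.6180 (straight) → pose (4.8301, 0.0000, -2.6180)
step 2: θ'=-3.7430 (R=2.6667) → pose (7.6723, -0.1106, -3.7430)
step 3: θ'=-4.2430 (R=6.0000) → pose (9.6285, -2.3438, -4.2430)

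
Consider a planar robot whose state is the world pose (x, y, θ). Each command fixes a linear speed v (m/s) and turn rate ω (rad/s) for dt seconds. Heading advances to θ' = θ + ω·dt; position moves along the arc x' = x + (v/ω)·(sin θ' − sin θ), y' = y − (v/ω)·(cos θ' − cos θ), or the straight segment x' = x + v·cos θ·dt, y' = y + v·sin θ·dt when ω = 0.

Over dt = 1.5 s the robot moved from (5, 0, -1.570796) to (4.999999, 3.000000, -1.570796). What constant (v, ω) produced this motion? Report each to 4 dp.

v = -2.0000, ω = 0.0000

Δθ = -1.570796 − -1.570796 = 0.000000
ω = Δθ/dt = 0.000000/1.5 = 0.0000
ω = 0 → v = (Δx·cos θ + Δy·sin θ)/dt = -2.0000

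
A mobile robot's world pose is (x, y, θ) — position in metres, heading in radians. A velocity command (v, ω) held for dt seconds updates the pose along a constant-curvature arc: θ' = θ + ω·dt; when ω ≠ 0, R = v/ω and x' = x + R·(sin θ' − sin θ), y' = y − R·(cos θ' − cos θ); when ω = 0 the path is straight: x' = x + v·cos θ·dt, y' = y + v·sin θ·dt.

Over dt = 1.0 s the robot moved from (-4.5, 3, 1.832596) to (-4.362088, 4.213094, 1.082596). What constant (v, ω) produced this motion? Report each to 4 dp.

Δθ = 1.082596 − 1.832596 = -0.750000
ω = Δθ/dt = -0.750000/1.0 = -0.7500
R = −Δy/(cos θ' − cos θ) = -1.6667
v = R·ω = -1.6667·-0.7500 = 1.2500

v = 1.2500, ω = -0.7500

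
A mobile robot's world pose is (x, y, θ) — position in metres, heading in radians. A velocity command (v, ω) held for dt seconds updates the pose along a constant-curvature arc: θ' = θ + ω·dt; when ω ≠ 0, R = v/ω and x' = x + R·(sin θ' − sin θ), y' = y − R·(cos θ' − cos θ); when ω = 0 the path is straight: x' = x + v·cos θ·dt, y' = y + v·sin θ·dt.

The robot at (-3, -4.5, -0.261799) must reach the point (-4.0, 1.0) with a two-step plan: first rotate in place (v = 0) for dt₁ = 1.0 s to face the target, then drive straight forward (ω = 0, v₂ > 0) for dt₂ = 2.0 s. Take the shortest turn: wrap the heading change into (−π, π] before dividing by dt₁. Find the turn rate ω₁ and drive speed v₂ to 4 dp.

heading to target = atan2(1−-4.5, -4−-3) = 1.7506
Δθ = wrap(1.7506 − -0.2618) = 2.0124; ω₁ = Δθ/dt₁ = 2.0124
distance = √((-4−-3)² + (1−-4.5)²) = 5.5902; v₂ = distance/dt₂ = 2.7951

ω₁ = 2.0124, v₂ = 2.7951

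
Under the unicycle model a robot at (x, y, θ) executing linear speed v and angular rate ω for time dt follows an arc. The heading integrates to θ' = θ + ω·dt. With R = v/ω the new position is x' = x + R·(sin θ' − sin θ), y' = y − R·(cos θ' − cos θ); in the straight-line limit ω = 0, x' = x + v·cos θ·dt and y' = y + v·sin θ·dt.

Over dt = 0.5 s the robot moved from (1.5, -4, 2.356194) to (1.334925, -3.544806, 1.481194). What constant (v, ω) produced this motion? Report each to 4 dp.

Δθ = 1.481194 − 2.356194 = -0.875000
ω = Δθ/dt = -0.875000/0.5 = -1.7500
R = −Δy/(cos θ' − cos θ) = -0.5714
v = R·ω = -0.5714·-1.7500 = 1.0000

v = 1.0000, ω = -1.7500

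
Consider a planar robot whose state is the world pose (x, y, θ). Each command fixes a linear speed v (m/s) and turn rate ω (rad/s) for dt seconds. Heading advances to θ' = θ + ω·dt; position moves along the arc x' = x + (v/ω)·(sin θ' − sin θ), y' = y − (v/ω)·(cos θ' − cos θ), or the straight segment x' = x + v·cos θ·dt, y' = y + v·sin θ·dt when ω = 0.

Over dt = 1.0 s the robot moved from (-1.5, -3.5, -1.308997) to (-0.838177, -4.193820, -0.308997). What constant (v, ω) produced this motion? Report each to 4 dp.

v = 1.0000, ω = 1.0000

Δθ = -0.308997 − -1.308997 = 1.000000
ω = Δθ/dt = 1.000000/1.0 = 1.0000
R = −Δy/(cos θ' − cos θ) = 1.0000
v = R·ω = 1.0000·1.0000 = 1.0000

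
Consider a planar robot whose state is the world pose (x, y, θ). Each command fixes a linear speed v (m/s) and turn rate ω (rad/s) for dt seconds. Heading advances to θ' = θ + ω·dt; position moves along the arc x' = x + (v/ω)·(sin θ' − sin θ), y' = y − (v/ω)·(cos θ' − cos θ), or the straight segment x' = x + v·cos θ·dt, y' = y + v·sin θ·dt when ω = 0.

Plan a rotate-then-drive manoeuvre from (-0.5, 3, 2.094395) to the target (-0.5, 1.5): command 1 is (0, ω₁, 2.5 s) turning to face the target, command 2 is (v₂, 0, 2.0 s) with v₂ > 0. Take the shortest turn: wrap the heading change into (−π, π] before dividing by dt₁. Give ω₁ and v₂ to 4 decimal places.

ω₁ = 1.0472, v₂ = 0.7500

heading to target = atan2(1.5−3, -0.5−-0.5) = -1.5708
Δθ = wrap(-1.5708 − 2.0944) = 2.6180; ω₁ = Δθ/dt₁ = 1.0472
distance = √((-0.5−-0.5)² + (1.5−3)²) = 1.5000; v₂ = distance/dt₂ = 0.7500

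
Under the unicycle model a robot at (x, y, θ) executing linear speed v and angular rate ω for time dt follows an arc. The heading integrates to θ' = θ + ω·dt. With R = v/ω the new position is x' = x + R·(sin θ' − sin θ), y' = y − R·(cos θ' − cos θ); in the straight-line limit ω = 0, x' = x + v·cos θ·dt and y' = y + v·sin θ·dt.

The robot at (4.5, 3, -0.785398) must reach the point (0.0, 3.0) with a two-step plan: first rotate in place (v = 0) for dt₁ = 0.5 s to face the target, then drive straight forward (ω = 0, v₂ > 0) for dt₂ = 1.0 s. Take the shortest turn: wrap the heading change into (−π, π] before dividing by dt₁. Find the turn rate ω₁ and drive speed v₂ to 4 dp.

ω₁ = -4.7124, v₂ = 4.5000

heading to target = atan2(3−3, 0−4.5) = 3.1416
Δθ = wrap(3.1416 − -0.7854) = -2.3562; ω₁ = Δθ/dt₁ = -4.7124
distance = √((0−4.5)² + (3−3)²) = 4.5000; v₂ = distance/dt₂ = 4.5000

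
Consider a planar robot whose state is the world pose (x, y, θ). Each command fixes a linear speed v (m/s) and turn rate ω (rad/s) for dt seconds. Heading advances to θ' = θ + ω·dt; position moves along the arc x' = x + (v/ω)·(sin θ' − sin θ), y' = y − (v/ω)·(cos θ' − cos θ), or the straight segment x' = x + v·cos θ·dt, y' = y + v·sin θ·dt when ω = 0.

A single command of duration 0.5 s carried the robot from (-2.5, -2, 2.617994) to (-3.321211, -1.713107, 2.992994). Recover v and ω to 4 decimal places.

v = 1.7500, ω = 0.7500

Δθ = 2.992994 − 2.617994 = 0.375000
ω = Δθ/dt = 0.375000/0.5 = 0.7500
R = Δx/(sin θ' − sin θ) = 2.3333
v = R·ω = 2.3333·0.7500 = 1.7500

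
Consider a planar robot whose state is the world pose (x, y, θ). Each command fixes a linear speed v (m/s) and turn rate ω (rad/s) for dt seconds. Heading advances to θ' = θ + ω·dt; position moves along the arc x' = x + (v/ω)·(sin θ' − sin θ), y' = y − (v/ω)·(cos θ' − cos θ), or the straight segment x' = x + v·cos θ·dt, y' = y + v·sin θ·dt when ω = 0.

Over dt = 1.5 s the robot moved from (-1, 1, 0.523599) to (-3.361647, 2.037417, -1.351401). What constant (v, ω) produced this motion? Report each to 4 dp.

Δθ = -1.351401 − 0.523599 = -1.875000
ω = Δθ/dt = -1.875000/1.5 = -1.2500
R = Δx/(sin θ' − sin θ) = 1.6000
v = R·ω = 1.6000·-1.2500 = -2.0000

v = -2.0000, ω = -1.2500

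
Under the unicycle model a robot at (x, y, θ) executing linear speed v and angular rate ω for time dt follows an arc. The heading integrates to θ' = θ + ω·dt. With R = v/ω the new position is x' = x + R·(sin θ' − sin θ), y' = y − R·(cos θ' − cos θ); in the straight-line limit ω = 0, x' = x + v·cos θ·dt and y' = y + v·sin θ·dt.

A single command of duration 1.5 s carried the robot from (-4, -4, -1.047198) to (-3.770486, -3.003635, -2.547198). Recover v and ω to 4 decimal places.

v = -0.7500, ω = -1.0000

Δθ = -2.547198 − -1.047198 = -1.500000
ω = Δθ/dt = -1.500000/1.5 = -1.0000
R = −Δy/(cos θ' − cos θ) = 0.7500
v = R·ω = 0.7500·-1.0000 = -0.7500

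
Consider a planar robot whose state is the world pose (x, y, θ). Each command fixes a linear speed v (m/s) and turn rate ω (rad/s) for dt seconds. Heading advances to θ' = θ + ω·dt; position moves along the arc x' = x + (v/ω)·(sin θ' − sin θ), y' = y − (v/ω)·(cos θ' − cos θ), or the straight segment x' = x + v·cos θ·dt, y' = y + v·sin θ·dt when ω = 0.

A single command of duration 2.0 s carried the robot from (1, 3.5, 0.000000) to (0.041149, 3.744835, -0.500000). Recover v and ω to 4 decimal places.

v = -0.5000, ω = -0.2500

Δθ = -0.500000 − 0.000000 = -0.500000
ω = Δθ/dt = -0.500000/2.0 = -0.2500
R = Δx/(sin θ' − sin θ) = 2.0000
v = R·ω = 2.0000·-0.2500 = -0.5000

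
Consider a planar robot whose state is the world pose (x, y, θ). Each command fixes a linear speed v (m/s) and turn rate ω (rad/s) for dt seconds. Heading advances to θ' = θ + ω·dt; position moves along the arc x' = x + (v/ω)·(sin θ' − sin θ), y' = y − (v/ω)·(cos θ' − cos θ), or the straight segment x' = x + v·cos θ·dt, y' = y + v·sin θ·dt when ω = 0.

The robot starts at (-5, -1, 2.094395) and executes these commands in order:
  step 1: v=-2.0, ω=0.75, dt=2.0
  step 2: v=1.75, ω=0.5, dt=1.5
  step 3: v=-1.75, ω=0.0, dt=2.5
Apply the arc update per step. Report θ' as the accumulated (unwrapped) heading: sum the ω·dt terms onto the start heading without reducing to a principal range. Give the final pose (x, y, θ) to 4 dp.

(-1.6846, 0.1293, 4.3444)

step 1: θ'=3.5944 (R=-2.6667) → pose (-1.5240, -2.0646, 3.5944)
step 2: θ'=4.3444 (R=3.5000) → pose (-3.2584, -3.9528, 4.3444)
step 3: θ'=4.3444 (straight) → pose (-1.6846, 0.1293, 4.3444)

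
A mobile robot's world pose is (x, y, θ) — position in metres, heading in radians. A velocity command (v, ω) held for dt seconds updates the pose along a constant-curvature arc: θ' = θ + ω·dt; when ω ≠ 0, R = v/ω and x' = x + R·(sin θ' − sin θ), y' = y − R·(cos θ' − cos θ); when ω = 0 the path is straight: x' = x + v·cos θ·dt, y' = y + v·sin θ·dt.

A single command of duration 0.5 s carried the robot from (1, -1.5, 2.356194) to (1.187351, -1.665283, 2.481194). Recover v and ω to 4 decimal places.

Δθ = 2.481194 − 2.356194 = 0.125000
ω = Δθ/dt = 0.125000/0.5 = 0.2500
R = Δx/(sin θ' − sin θ) = -2.0000
v = R·ω = -2.0000·0.2500 = -0.5000

v = -0.5000, ω = 0.2500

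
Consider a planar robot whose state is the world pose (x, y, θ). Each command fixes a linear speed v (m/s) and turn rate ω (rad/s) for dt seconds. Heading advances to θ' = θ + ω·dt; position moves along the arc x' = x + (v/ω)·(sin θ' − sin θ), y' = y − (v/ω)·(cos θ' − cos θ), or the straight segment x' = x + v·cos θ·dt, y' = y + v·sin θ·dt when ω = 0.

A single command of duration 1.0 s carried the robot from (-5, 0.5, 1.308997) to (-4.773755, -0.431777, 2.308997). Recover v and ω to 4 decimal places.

Δθ = 2.308997 − 1.308997 = 1.000000
ω = Δθ/dt = 1.000000/1.0 = 1.0000
R = −Δy/(cos θ' − cos θ) = -1.0000
v = R·ω = -1.0000·1.0000 = -1.0000

v = -1.0000, ω = 1.0000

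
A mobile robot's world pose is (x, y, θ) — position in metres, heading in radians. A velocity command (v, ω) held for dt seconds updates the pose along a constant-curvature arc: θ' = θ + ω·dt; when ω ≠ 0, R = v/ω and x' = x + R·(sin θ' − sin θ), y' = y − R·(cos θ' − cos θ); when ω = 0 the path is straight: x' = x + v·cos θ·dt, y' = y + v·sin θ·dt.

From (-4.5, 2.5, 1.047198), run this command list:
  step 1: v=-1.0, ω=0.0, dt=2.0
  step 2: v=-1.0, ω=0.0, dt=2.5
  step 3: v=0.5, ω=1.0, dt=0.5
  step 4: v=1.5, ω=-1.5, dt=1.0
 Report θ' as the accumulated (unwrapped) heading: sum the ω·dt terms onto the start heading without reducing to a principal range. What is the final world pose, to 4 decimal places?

step 1: θ'=1.0472 (straight) → pose (-5.5000, 0.7679, 1.0472)
step 2: θ'=1.0472 (straight) → pose (-6.7500, -1.3971, 1.0472)
step 3: θ'=1.5472 (R=0.5000) → pose (-6.6832, -1.1589, 1.5472)
step 4: θ'=0.0472 (R=-1.0000) → pose (-5.7306, -0.1836, 0.0472)

(-5.7306, -0.1836, 0.0472)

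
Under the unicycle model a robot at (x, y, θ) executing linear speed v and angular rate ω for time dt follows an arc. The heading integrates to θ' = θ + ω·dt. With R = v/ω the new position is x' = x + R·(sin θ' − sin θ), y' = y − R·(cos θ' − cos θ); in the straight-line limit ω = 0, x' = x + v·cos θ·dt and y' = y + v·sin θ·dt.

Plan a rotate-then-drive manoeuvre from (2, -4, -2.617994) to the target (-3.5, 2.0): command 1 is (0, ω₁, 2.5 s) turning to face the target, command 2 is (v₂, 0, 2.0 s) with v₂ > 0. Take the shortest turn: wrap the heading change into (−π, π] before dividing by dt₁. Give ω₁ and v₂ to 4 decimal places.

heading to target = atan2(2−-4, -3.5−2) = 2.3127
Δθ = wrap(2.3127 − -2.6180) = -1.3524; ω₁ = Δθ/dt₁ = -0.5410
distance = √((-3.5−2)² + (2−-4)²) = 8.1394; v₂ = distance/dt₂ = 4.0697

ω₁ = -0.5410, v₂ = 4.0697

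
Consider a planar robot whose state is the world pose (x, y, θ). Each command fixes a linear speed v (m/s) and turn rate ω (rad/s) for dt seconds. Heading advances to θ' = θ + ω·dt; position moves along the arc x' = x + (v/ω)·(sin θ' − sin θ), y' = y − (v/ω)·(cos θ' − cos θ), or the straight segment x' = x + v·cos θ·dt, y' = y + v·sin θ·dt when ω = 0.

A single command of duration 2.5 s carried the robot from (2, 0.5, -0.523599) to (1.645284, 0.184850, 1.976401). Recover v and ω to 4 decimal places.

Δθ = 1.976401 − -0.523599 = 2.500000
ω = Δθ/dt = 2.500000/2.5 = 1.0000
R = Δx/(sin θ' − sin θ) = -0.2500
v = R·ω = -0.2500·1.0000 = -0.2500

v = -0.2500, ω = 1.0000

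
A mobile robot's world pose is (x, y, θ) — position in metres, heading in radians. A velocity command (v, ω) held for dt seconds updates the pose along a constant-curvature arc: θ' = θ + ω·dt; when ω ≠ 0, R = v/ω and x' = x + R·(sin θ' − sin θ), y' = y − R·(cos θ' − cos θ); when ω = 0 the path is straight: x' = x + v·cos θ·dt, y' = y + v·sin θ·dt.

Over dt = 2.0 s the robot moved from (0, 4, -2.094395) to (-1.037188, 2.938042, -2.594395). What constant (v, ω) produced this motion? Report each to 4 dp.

Δθ = -2.594395 − -2.094395 = -0.500000
ω = Δθ/dt = -0.500000/2.0 = -0.2500
R = −Δy/(cos θ' − cos θ) = -3.0000
v = R·ω = -3.0000·-0.2500 = 0.7500

v = 0.7500, ω = -0.2500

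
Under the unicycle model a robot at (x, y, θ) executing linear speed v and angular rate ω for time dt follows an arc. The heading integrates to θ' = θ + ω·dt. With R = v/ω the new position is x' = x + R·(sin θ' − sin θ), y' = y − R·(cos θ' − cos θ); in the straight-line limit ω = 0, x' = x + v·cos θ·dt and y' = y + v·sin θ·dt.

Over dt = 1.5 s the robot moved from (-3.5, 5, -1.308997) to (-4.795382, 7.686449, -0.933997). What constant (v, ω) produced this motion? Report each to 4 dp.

v = -2.0000, ω = 0.2500

Δθ = -0.933997 − -1.308997 = 0.375000
ω = Δθ/dt = 0.375000/1.5 = 0.2500
R = −Δy/(cos θ' − cos θ) = -8.0000
v = R·ω = -8.0000·0.2500 = -2.0000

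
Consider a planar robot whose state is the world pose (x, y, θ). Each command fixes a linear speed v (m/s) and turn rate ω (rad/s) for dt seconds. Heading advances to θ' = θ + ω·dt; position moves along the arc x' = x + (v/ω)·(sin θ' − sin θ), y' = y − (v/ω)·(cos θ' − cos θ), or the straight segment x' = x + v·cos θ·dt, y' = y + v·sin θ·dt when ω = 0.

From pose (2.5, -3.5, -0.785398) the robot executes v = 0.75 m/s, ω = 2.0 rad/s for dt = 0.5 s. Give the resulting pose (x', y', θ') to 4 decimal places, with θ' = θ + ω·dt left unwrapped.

θ' = -0.7854 + 2.0·0.5 = 0.2146
R = v/ω = 0.75/2.0 = 0.3750
x' = 2.5 + 0.3750·(sin 0.2146 − sin -0.7854) = 2.8450
y' = -3.5 − 0.3750·(cos 0.2146 − cos -0.7854) = -3.6012

(2.8450, -3.6012, 0.2146)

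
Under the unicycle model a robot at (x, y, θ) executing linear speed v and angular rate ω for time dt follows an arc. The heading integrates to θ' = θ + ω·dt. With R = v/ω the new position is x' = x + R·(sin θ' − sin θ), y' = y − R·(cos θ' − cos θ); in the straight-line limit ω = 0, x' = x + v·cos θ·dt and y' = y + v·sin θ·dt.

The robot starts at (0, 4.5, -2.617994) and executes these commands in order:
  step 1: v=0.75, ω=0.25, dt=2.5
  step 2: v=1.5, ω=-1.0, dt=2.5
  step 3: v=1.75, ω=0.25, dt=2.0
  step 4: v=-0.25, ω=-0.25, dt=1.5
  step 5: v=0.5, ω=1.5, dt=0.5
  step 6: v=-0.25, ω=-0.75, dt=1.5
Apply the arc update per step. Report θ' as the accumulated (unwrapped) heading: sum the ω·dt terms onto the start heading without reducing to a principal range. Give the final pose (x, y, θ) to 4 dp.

step 1: θ'=-1.9930 (R=3.0000) → pose (-1.2366, 3.1312, -1.9930)
step 2: θ'=-4.4930 (R=-1.5000) → pose (-4.0689, 3.4194, -4.4930)
step 3: θ'=-3.9930 (R=7.0000) → pose (-5.6357, 6.5084, -3.9930)
step 4: θ'=-4.3680 (R=1.0000) → pose (-5.4466, 6.1871, -4.3680)
step 5: θ'=-3.6180 (R=0.3333) → pose (-5.6075, 6.3708, -3.6180)
step 6: θ'=-4.7430 (R=0.3333) → pose (-5.4272, 6.0644, -4.7430)

(-5.4272, 6.0644, -4.7430)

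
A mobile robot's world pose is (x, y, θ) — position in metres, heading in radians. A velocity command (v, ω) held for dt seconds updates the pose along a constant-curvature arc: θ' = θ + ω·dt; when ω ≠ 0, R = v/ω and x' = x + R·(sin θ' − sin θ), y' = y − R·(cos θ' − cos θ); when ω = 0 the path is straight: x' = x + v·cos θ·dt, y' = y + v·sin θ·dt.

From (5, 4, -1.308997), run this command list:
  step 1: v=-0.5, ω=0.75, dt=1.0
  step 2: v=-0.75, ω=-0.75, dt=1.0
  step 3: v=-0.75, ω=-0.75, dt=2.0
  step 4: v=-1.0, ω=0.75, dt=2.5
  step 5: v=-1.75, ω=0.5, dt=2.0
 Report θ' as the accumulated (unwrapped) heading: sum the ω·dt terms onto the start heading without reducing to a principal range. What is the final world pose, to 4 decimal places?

(2.5053, 9.6499, 0.0660)

step 1: θ'=-0.5590 (R=-0.6667) → pose (4.7096, 4.3926, -0.5590)
step 2: θ'=-1.3090 (R=1.0000) → pose (4.2740, 4.9816, -1.3090)
step 3: θ'=-2.8090 (R=1.0000) → pose (4.9134, 6.1856, -2.8090)
step 4: θ'=-0.9340 (R=-1.3333) → pose (5.5501, 8.2387, -0.9340)
step 5: θ'=0.0660 (R=-3.5000) → pose (2.5053, 9.6499, 0.0660)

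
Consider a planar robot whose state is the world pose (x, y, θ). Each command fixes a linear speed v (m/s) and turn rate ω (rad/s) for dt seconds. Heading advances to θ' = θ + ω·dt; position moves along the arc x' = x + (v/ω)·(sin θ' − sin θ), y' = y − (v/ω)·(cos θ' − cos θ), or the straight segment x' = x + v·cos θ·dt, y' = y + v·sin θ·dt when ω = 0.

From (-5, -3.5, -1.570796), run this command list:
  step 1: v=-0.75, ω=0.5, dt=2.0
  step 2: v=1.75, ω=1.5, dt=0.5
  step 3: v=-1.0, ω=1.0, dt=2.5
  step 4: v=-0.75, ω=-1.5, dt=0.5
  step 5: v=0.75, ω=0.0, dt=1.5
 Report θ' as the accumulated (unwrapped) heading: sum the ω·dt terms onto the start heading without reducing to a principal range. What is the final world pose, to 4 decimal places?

step 1: θ'=-0.5708 (R=-1.5000) → pose (-5.6895, -2.2378, -0.5708)
step 2: θ'=0.1792 (R=1.1667) → pose (-4.8512, -2.4041, 0.1792)
step 3: θ'=2.6792 (R=-1.0000) → pose (-5.1191, -4.2830, 2.6792)
step 4: θ'=1.9292 (R=0.5000) → pose (-4.8739, -4.5551, 1.9292)
step 5: θ'=1.9292 (straight) → pose (-5.2685, -3.5016, 1.9292)

(-5.2685, -3.5016, 1.9292)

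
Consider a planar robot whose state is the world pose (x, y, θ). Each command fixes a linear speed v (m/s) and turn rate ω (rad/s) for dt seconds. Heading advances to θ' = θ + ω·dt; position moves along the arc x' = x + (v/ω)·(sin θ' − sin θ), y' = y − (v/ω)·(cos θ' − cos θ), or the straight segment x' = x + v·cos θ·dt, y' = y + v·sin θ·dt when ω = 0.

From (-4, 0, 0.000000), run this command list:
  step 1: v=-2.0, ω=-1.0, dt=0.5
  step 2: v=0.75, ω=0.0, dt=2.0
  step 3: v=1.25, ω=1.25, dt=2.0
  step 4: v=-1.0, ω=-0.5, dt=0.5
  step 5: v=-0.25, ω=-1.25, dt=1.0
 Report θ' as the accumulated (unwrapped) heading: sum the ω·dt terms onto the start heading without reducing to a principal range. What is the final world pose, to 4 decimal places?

(-2.2053, 0.1325, 0.5000)

step 1: θ'=-0.5000 (R=2.0000) → pose (-4.9589, 0.2448, -0.5000)
step 2: θ'=-0.5000 (straight) → pose (-3.6425, -0.4743, -0.5000)
step 3: θ'=2.0000 (R=1.0000) → pose (-2.2538, 0.8194, 2.0000)
step 4: θ'=1.7500 (R=2.0000) → pose (-2.1044, 0.3436, 1.7500)
step 5: θ'=0.5000 (R=0.2000) → pose (-2.2053, 0.1325, 0.5000)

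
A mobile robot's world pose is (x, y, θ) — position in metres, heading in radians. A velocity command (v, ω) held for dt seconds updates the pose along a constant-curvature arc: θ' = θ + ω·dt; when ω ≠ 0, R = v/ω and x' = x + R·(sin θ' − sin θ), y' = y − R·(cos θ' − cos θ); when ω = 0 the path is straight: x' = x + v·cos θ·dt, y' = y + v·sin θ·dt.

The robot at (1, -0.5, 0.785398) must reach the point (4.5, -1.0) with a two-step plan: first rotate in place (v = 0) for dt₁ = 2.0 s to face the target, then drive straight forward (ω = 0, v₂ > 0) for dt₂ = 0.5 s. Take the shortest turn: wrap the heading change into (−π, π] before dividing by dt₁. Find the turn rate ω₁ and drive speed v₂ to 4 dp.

ω₁ = -0.4636, v₂ = 7.0711

heading to target = atan2(-1−-0.5, 4.5−1) = -0.1419
Δθ = wrap(-0.1419 − 0.7854) = -0.9273; ω₁ = Δθ/dt₁ = -0.4636
distance = √((4.5−1)² + (-1−-0.5)²) = 3.5355; v₂ = distance/dt₂ = 7.0711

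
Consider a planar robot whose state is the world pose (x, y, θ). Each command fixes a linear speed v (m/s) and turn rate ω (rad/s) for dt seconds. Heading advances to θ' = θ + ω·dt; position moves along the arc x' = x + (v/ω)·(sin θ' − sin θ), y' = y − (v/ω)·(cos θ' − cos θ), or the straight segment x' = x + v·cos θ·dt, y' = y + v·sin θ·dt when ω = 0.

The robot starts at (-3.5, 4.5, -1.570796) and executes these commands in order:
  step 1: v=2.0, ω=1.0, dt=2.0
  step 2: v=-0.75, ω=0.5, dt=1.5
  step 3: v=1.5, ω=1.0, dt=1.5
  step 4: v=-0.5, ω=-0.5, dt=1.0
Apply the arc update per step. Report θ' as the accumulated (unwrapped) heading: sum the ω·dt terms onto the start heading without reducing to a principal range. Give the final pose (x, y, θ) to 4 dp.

step 1: θ'=0.4292 (R=2.0000) → pose (-0.6677, 2.6814, 0.4292)
step 2: θ'=1.1792 (R=-1.5000) → pose (-1.4299, 1.8900, 1.1792)
step 3: θ'=2.6792 (R=1.5000) → pose (-2.1473, 3.8049, 2.6792)
step 4: θ'=2.1792 (R=1.0000) → pose (-1.7728, 3.4815, 2.1792)

(-1.7728, 3.4815, 2.1792)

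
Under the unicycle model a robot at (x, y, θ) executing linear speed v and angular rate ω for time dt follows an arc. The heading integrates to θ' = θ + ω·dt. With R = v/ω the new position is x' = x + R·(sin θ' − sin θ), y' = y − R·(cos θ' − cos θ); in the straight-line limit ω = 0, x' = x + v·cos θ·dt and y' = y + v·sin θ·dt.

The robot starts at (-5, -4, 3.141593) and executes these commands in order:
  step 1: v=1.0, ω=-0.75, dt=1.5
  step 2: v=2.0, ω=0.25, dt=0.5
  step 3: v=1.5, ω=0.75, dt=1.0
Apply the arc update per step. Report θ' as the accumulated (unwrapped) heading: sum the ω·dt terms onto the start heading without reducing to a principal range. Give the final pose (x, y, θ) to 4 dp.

(-7.8775, -1.5113, 2.8916)

step 1: θ'=2.0166 (R=-1.3333) → pose (-6.2030, -3.2416, 2.0166)
step 2: θ'=2.1416 (R=8.0000) → pose (-6.6894, -2.3686, 2.1416)
step 3: θ'=2.8916 (R=2.0000) → pose (-7.8775, -1.5113, 2.8916)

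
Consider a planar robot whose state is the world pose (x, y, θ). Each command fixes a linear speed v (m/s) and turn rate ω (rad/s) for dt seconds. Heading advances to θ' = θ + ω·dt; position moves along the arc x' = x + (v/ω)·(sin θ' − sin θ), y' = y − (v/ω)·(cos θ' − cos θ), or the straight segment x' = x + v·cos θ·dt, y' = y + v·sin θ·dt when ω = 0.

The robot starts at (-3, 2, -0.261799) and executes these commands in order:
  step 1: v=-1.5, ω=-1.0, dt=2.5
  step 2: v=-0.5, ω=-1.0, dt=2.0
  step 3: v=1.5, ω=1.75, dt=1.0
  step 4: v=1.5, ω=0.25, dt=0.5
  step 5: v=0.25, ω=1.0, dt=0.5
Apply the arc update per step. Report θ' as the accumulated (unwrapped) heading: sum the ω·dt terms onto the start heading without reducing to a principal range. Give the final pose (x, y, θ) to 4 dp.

step 1: θ'=-2.7618 (R=1.5000) → pose (-3.1679, 4.8420, -2.7618)
step 2: θ'=-4.7618 (R=0.5000) → pose (-2.4831, 4.3529, -4.7618)
step 3: θ'=-3.0118 (R=0.8571) → pose (-3.4501, 5.2452, -3.0118)
step 4: θ'=-2.8868 (R=6.0000) → pose (-4.1858, 5.1020, -2.8868)
step 5: θ'=-2.3868 (R=0.2500) → pose (-4.2941, 5.0421, -2.3868)

(-4.2941, 5.0421, -2.3868)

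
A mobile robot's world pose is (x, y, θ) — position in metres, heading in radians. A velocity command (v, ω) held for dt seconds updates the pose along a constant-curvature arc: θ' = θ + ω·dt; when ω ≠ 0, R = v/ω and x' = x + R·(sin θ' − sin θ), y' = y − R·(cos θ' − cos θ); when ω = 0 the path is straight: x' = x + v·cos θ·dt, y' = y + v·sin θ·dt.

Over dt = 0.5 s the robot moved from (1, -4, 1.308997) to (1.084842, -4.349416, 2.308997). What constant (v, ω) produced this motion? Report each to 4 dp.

v = -0.7500, ω = 2.0000

Δθ = 2.308997 − 1.308997 = 1.000000
ω = Δθ/dt = 1.000000/0.5 = 2.0000
R = −Δy/(cos θ' − cos θ) = -0.3750
v = R·ω = -0.3750·2.0000 = -0.7500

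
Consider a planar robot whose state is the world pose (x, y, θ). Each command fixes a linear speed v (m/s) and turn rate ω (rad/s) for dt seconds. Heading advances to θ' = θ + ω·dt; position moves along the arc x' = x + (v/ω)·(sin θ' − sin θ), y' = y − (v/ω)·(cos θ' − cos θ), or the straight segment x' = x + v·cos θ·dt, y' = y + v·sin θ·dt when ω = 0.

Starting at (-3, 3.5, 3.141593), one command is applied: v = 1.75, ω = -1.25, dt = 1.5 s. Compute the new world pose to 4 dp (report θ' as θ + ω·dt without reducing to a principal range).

θ' = 3.1416 + -1.25·1.5 = 1.2666
R = v/ω = 1.75/-1.25 = -1.4000
x' = -3 + -1.4000·(sin 1.2666 − sin 3.1416) = -4.3357
y' = 3.5 − -1.4000·(cos 1.2666 − cos 3.1416) = 5.3193

(-4.3357, 5.3193, 1.2666)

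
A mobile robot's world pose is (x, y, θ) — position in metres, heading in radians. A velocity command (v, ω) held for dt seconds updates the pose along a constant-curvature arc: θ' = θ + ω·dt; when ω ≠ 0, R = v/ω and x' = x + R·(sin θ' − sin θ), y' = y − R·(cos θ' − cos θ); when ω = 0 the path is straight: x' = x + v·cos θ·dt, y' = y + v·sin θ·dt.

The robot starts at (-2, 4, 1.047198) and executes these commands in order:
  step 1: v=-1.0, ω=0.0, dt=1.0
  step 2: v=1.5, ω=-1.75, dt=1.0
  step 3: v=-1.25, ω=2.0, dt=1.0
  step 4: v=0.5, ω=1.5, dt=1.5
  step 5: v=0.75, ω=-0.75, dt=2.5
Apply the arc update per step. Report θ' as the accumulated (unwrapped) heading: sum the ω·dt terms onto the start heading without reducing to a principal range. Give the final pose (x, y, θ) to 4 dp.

(-4.0513, 4.2654, 1.6722)

step 1: θ'=1.0472 (straight) → pose (-2.5000, 3.1340, 1.0472)
step 2: θ'=-0.7028 (R=-0.8571) → pose (-1.2037, 3.3594, -0.7028)
step 3: θ'=1.2972 (R=-0.6250) → pose (-2.2094, 3.0514, 1.2972)
step 4: θ'=3.5472 (R=0.3333) → pose (-2.6619, 3.4478, 3.5472)
step 5: θ'=1.6722 (R=-1.0000) → pose (-4.0513, 4.2654, 1.6722)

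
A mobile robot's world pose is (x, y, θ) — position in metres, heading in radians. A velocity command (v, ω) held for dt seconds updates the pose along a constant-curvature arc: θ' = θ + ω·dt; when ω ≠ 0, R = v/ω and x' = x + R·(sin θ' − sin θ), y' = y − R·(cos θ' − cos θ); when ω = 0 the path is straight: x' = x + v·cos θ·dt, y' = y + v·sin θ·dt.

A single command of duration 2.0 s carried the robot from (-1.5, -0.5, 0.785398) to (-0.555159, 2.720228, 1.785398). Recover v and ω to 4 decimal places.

v = 1.7500, ω = 0.5000

Δθ = 1.785398 − 0.785398 = 1.000000
ω = Δθ/dt = 1.000000/2.0 = 0.5000
R = −Δy/(cos θ' − cos θ) = 3.5000
v = R·ω = 3.5000·0.5000 = 1.7500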